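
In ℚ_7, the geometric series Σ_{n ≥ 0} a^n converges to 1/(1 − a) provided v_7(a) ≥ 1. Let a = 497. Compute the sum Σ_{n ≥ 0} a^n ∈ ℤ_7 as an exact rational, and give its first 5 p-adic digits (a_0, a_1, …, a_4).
Σ a^n = 1/(1 − a) = -1/496;  first 5 digits = (1, 1, 4, 1, 1)

v_7(a) = 1 ≥ 1, so the series converges in ℤ_7 to 1/(1 − a) = 1/(1 − 497) = -1/496. Expand this rational in ℤ_7: compute digits iteratively via d_i = x_i mod 7, x_{i+1} = (x_i − d_i)/7. The first 5 digits are (1, 1, 4, 1, 1).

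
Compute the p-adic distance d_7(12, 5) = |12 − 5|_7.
d_7(12, 5) = 1/7

Step 1 — x − y = 12 − 5 = 7. Step 2 — v_7(7) = 1 (factor: 7 = (7^1 · 1); the sign does not affect v_p). Step 3 — |x − y|_7 = 7^{-1} = 1/7.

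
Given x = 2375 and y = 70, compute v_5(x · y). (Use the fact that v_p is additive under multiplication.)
v_5(166250) = 4

v_p(x) = 3 (factor: 2375 = 5^3 · 19); v_p(y) = 1 (factor: 70 = 5^1 · 14). Additivity: v_p(xy) = v_p(x) + v_p(y) = 3 + 1 = 4. (Direct check: xy = 166250 = 5^4 · (266).)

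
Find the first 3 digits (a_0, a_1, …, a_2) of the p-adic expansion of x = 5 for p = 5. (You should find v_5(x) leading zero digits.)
(a_0, …, a_2) = (0, 1, 0)

v_5(5) = 1, so a_0 = ... = a_0 = 0. Factor out: x = 5^1 · u with u = 1 a unit in ℤ_5. Expand u iteratively via a_{v+i} = u_i mod 5, u_{i+1} = (u_i − a_{v+i})/5:
  u_0 = 1;  a_1 = 1;  u_1 = (u_0 − 1)/5 = 0
  u_1 = 0;  a_2 = 0;  u_2 = (u_1 − 0)/5 = 0
Digits: (0, 1, 0).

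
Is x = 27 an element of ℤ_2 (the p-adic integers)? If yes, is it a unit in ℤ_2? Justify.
x ∈ ℤ_2^× (unit); v_2(x) = 0

ℤ_2 = {x ∈ ℚ_2 : v_2(x) ≥ 0} and ℤ_2^× = {x ∈ ℤ_2 : v_2(x) = 0}. Here v_2(27) = v_2(num) − v_2(den) = 0; compare against these criteria.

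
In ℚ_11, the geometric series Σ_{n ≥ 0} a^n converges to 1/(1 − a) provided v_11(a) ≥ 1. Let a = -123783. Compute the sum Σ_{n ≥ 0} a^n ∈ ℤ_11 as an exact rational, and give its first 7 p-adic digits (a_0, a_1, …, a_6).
Σ a^n = 1/(1 − a) = 1/123784;  first 7 digits = (1, 0, 0, 6, 2, 10, 2)

v_11(a) = 3 ≥ 1, so the series converges in ℤ_11 to 1/(1 − a) = 1/(1 − (-123783)) = 1/123784. Expand this rational in ℤ_11: compute digits iteratively via d_i = x_i mod 11, x_{i+1} = (x_i − d_i)/11. The first 7 digits are (1, 0, 0, 6, 2, 10, 2).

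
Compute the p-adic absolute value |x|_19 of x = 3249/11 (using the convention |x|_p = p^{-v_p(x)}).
|3249/11|_19 = 1/361

Step 1 — compute v_19(x) by factoring powers of 19 out of the numerator and denominator: v_19(3249/11) = 2. Step 2 — apply |x|_p = p^{-v_p(x)} = 19^{-2} = 1/361.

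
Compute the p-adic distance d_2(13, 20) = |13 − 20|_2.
d_2(13, 20) = 1

Step 1 — x − y = 13 − 20 = -7. Step 2 — v_2(-7) = 0 (factor: -7 = −(2^0 · 7); the sign does not affect v_p). Step 3 — |x − y|_2 = 2^{0} = 1.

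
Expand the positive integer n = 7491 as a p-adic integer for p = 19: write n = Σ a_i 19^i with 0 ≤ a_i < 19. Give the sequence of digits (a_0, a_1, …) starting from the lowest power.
(a_0, a_1, …) = (5, 14, 1, 1)

Repeated division by 19 gives the digits low-to-high: 7491 = 5 + 14·19^1 + 1·19^2 + 1·19^3. Digit sequence: (5, 14, 1, 1).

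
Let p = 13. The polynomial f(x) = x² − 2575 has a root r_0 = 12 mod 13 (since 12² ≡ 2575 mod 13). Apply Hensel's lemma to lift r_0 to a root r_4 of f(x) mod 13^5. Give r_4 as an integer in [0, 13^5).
r_4 = 164501 (mod 371293)

Hensel's recurrence: r_{i+1} = r_i − f(r_i)·(f′(r_i))^{-1} mod 13^{i+2}, with f′(x) = 2x. Iterate:
  r_0 = 12 (mod 13)
  r_1 = 64 (mod 169)
  r_2 = 1923 (mod 2197)
  r_3 = 21696 (mod 28561)
  r_4 = 164501 (mod 371293)
Final: r_4 = 164501, and one checks f(r_4) ≡ 0 mod 13^5.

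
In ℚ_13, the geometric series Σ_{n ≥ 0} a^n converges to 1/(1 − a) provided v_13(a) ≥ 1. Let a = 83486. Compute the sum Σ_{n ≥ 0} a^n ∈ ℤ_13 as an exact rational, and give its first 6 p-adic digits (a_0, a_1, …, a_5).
Σ a^n = 1/(1 − a) = -1/83485;  first 6 digits = (1, 0, 0, 12, 2, 0)

v_13(a) = 3 ≥ 1, so the series converges in ℤ_13 to 1/(1 − a) = 1/(1 − 83486) = -1/83485. Expand this rational in ℤ_13: compute digits iteratively via d_i = x_i mod 13, x_{i+1} = (x_i − d_i)/13. The first 6 digits are (1, 0, 0, 12, 2, 0).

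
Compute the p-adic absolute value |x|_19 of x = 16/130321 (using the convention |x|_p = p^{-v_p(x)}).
|16/130321|_19 = 130321

Step 1 — compute v_19(x) by factoring powers of 19 out of the numerator and denominator: v_19(16/130321) = -4. Step 2 — apply |x|_p = p^{-v_p(x)} = 19^{4} = 130321.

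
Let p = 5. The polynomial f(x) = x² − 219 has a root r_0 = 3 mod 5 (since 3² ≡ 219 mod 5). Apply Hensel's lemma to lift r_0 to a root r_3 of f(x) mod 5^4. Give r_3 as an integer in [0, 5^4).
r_3 = 63 (mod 625)

Hensel's recurrence: r_{i+1} = r_i − f(r_i)·(f′(r_i))^{-1} mod 5^{i+2}, with f′(x) = 2x. Iterate:
  r_0 = 3 (mod 5)
  r_1 = 13 (mod 25)
  r_2 = 63 (mod 125)
  r_3 = 63 (mod 625)
Final: r_3 = 63, and one checks f(r_3) ≡ 0 mod 5^4.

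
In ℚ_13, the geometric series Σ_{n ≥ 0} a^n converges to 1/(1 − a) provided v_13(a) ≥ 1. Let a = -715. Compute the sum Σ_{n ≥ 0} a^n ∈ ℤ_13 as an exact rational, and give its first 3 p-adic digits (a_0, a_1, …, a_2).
Σ a^n = 1/(1 − a) = 1/716;  first 3 digits = (1, 10, 4)

v_13(a) = 1 ≥ 1, so the series converges in ℤ_13 to 1/(1 − a) = 1/(1 − (-715)) = 1/716. Expand this rational in ℤ_13: compute digits iteratively via d_i = x_i mod 13, x_{i+1} = (x_i − d_i)/13. The first 3 digits are (1, 10, 4).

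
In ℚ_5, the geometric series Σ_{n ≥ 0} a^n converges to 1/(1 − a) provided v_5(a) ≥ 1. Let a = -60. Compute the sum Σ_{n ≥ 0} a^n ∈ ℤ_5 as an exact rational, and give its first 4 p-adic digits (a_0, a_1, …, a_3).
Σ a^n = 1/(1 − a) = 1/61;  first 4 digits = (1, 3, 1, 0)

v_5(a) = 1 ≥ 1, so the series converges in ℤ_5 to 1/(1 − a) = 1/(1 − (-60)) = 1/61. Expand this rational in ℤ_5: compute digits iteratively via d_i = x_i mod 5, x_{i+1} = (x_i − d_i)/5. The first 4 digits are (1, 3, 1, 0).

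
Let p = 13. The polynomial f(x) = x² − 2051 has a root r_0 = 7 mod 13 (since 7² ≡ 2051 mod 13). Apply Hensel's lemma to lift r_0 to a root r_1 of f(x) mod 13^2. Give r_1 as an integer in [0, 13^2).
r_1 = 150 (mod 169)

Hensel's recurrence: r_{i+1} = r_i − f(r_i)·(f′(r_i))^{-1} mod 13^{i+2}, with f′(x) = 2x. Iterate:
  r_0 = 7 (mod 13)
  r_1 = 150 (mod 169)
Final: r_1 = 150, and one checks f(r_1) ≡ 0 mod 13^2.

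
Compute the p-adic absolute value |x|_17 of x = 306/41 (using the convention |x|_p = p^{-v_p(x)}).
|306/41|_17 = 1/17

Step 1 — compute v_17(x) by factoring powers of 17 out of the numerator and denominator: v_17(306/41) = 1. Step 2 — apply |x|_p = p^{-v_p(x)} = 17^{-1} = 1/17.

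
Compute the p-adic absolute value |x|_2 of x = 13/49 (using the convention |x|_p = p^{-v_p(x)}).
|13/49|_2 = 1

Step 1 — compute v_2(x) by factoring powers of 2 out of the numerator and denominator: v_2(13/49) = 0. Step 2 — apply |x|_p = p^{-v_p(x)} = 2^{0} = 1.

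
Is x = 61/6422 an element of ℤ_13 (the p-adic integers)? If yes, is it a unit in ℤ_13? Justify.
x ∉ ℤ_13 (v_13(x) = -2 < 0)

ℤ_13 = {x ∈ ℚ_13 : v_13(x) ≥ 0} and ℤ_13^× = {x ∈ ℤ_13 : v_13(x) = 0}. Here v_13(61/6422) = v_13(num) − v_13(den) = -2; compare against these criteria.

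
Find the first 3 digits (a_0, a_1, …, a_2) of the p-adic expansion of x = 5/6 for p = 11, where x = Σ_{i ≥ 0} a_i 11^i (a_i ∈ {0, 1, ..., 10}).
(a_0, …, a_2) = (10, 1, 9)

v_11(5/6) = 0 (numerator and denominator both coprime to 11), so x ∈ ℤ_11^×. Compute digits iteratively via a_i = x_i mod 11, x_{i+1} = (x_i − a_i)/11, with x_0 = x:
  x_0 = 5/6;  a_0 = 10;  x_1 = (x_0 − 10)/11 = -5/6
  x_1 = -5/6;  a_1 = 1;  x_2 = (x_1 − 1)/11 = -1/6
  x_2 = -1/6;  a_2 = 9;  x_3 = (x_2 − 9)/11 = -5/6
Digits: (10, 1, 9).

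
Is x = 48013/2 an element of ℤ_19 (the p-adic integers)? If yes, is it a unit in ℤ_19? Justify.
x ∈ ℤ_19 but not a unit; v_19(x) = 3 > 0

ℤ_19 = {x ∈ ℚ_19 : v_19(x) ≥ 0} and ℤ_19^× = {x ∈ ℤ_19 : v_19(x) = 0}. Here v_19(48013/2) = v_19(num) − v_19(den) = 3; compare against these criteria.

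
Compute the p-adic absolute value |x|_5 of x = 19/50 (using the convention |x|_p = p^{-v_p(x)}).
|19/50|_5 = 25

Step 1 — compute v_5(x) by factoring powers of 5 out of the numerator and denominator: v_5(19/50) = -2. Step 2 — apply |x|_p = p^{-v_p(x)} = 5^{2} = 25.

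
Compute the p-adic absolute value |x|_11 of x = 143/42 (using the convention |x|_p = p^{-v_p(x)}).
|143/42|_11 = 1/11

Step 1 — compute v_11(x) by factoring powers of 11 out of the numerator and denominator: v_11(143/42) = 1. Step 2 — apply |x|_p = p^{-v_p(x)} = 11^{-1} = 1/11.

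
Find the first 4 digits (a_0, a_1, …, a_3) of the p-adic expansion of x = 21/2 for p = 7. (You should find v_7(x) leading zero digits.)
(a_0, …, a_3) = (0, 5, 3, 3)

v_7(21/2) = 1, so a_0 = ... = a_0 = 0. Factor out: x = 7^1 · u with u = 3/2 a unit in ℤ_7. Expand u iteratively via a_{v+i} = u_i mod 7, u_{i+1} = (u_i − a_{v+i})/7:
  u_0 = 3/2;  a_1 = 5;  u_1 = (u_0 − 5)/7 = -1/2
  u_1 = -1/2;  a_2 = 3;  u_2 = (u_1 − 3)/7 = -1/2
  u_2 = -1/2;  a_3 = 3;  u_3 = (u_2 − 3)/7 = -1/2
Digits: (0, 5, 3, 3).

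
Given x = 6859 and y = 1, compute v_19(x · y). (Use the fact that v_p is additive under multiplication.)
v_19(6859) = 3

v_p(x) = 3 (factor: 6859 = 19^3 · 1); v_p(y) = 0 (factor: 1 = 19^0 · 1). Additivity: v_p(xy) = v_p(x) + v_p(y) = 3 + 0 = 3. (Direct check: xy = 6859 = 19^3 · (1).)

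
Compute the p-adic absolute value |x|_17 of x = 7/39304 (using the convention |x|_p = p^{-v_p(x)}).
|7/39304|_17 = 4913

Step 1 — compute v_17(x) by factoring powers of 17 out of the numerator and denominator: v_17(7/39304) = -3. Step 2 — apply |x|_p = p^{-v_p(x)} = 17^{3} = 4913.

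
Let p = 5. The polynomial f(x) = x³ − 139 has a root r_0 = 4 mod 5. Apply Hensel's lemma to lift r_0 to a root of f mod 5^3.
r_2 = 29 (mod 125)

Hensel: r_{i+1} = r_i − f(r_i)/f′(r_i) mod 5^{i+2}, where f′(x) = 3x². Iterate:
  r_0 = 4 (mod 5)
  r_1 = 4 (mod 25)
  r_2 = 29 (mod 125)
Final: r = 29 with f(r) ≡ 0 mod 5^3.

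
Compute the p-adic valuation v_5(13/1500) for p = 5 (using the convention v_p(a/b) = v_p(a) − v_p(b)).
v_5(13/1500) = -3

Factor powers of 5 from the numerator and denominator of the reduced fraction: 13 = 5^0 · 13 and 1500 = 5^3 · 12. Apply v_p(a/b) = v_p(a) − v_p(b): v_5(13/1500) = 0 − 3 = -3.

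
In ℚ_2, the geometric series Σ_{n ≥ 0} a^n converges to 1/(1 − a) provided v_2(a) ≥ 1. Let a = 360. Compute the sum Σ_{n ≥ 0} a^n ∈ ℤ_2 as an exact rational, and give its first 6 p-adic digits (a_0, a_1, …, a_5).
Σ a^n = 1/(1 − a) = -1/359;  first 6 digits = (1, 0, 0, 1, 0, 1)

v_2(a) = 3 ≥ 1, so the series converges in ℤ_2 to 1/(1 − a) = 1/(1 − 360) = -1/359. Expand this rational in ℤ_2: compute digits iteratively via d_i = x_i mod 2, x_{i+1} = (x_i − d_i)/2. The first 6 digits are (1, 0, 0, 1, 0, 1).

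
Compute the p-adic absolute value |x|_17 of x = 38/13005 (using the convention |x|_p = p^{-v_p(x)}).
|38/13005|_17 = 289

Step 1 — compute v_17(x) by factoring powers of 17 out of the numerator and denominator: v_17(38/13005) = -2. Step 2 — apply |x|_p = p^{-v_p(x)} = 17^{2} = 289.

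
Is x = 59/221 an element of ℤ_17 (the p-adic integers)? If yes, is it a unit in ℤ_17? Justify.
x ∉ ℤ_17 (v_17(x) = -1 < 0)

ℤ_17 = {x ∈ ℚ_17 : v_17(x) ≥ 0} and ℤ_17^× = {x ∈ ℤ_17 : v_17(x) = 0}. Here v_17(59/221) = v_17(num) − v_17(den) = -1; compare against these criteria.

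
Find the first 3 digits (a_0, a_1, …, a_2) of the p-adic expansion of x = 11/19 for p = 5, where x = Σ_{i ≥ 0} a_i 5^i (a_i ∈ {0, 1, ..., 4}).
(a_0, …, a_2) = (4, 3, 4)

v_5(11/19) = 0 (numerator and denominator both coprime to 5), so x ∈ ℤ_5^×. Compute digits iteratively via a_i = x_i mod 5, x_{i+1} = (x_i − a_i)/5, with x_0 = x:
  x_0 = 11/19;  a_0 = 4;  x_1 = (x_0 − 4)/5 = -13/19
  x_1 = -13/19;  a_1 = 3;  x_2 = (x_1 − 3)/5 = -14/19
  x_2 = -14/19;  a_2 = 4;  x_3 = (x_2 − 4)/5 = -18/19
Digits: (4, 3, 4).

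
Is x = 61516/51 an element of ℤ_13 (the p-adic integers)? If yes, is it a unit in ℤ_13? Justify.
x ∈ ℤ_13 but not a unit; v_13(x) = 3 > 0

ℤ_13 = {x ∈ ℚ_13 : v_13(x) ≥ 0} and ℤ_13^× = {x ∈ ℤ_13 : v_13(x) = 0}. Here v_13(61516/51) = v_13(num) − v_13(den) = 3; compare against these criteria.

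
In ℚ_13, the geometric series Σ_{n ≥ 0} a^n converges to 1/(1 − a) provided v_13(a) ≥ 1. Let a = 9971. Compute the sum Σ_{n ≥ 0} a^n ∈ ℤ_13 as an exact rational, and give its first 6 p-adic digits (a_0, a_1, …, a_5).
Σ a^n = 1/(1 − a) = -1/9970;  first 6 digits = (1, 0, 7, 4, 10, 7)

v_13(a) = 2 ≥ 1, so the series converges in ℤ_13 to 1/(1 − a) = 1/(1 − 9971) = -1/9970. Expand this rational in ℤ_13: compute digits iteratively via d_i = x_i mod 13, x_{i+1} = (x_i − d_i)/13. The first 6 digits are (1, 0, 7, 4, 10, 7).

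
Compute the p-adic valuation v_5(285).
v_5(285) = 1

v_5(n) is the largest exponent k such that 5^k divides n. Factor out: 285 = 5^1 · 57. (Sign doesn't affect v_p.) So v_5(285) = 1.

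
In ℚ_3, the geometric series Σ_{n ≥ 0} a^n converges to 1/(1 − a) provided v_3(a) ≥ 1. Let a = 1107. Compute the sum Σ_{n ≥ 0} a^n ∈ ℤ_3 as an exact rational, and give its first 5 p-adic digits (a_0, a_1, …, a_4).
Σ a^n = 1/(1 − a) = -1/1106;  first 5 digits = (1, 0, 0, 2, 1)

v_3(a) = 3 ≥ 1, so the series converges in ℤ_3 to 1/(1 − a) = 1/(1 − 1107) = -1/1106. Expand this rational in ℤ_3: compute digits iteratively via d_i = x_i mod 3, x_{i+1} = (x_i − d_i)/3. The first 5 digits are (1, 0, 0, 2, 1).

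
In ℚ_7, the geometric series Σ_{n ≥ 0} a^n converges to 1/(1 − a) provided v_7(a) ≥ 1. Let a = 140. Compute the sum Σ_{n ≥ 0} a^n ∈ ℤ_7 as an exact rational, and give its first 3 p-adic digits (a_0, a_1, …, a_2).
Σ a^n = 1/(1 − a) = -1/139;  first 3 digits = (1, 6, 3)

v_7(a) = 1 ≥ 1, so the series converges in ℤ_7 to 1/(1 − a) = 1/(1 − 140) = -1/139. Expand this rational in ℤ_7: compute digits iteratively via d_i = x_i mod 7, x_{i+1} = (x_i − d_i)/7. The first 3 digits are (1, 6, 3).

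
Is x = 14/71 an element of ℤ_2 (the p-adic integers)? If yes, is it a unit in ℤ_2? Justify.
x ∈ ℤ_2 but not a unit; v_2(x) = 1 > 0

ℤ_2 = {x ∈ ℚ_2 : v_2(x) ≥ 0} and ℤ_2^× = {x ∈ ℤ_2 : v_2(x) = 0}. Here v_2(14/71) = v_2(num) − v_2(den) = 1; compare against these criteria.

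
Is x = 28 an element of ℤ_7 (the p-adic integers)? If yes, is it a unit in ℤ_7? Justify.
x ∈ ℤ_7 but not a unit; v_7(x) = 1 > 0

ℤ_7 = {x ∈ ℚ_7 : v_7(x) ≥ 0} and ℤ_7^× = {x ∈ ℤ_7 : v_7(x) = 0}. Here v_7(28) = v_7(num) − v_7(den) = 1; compare against these criteria.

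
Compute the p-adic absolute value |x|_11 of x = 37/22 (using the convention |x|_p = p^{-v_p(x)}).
|37/22|_11 = 11

Step 1 — compute v_11(x) by factoring powers of 11 out of the numerator and denominator: v_11(37/22) = -1. Step 2 — apply |x|_p = p^{-v_p(x)} = 11^{1} = 11.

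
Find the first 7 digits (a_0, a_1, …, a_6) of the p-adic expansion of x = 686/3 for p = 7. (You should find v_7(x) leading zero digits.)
(a_0, …, a_6) = (0, 0, 0, 3, 2, 2, 2)

v_7(686/3) = 3, so a_0 = ... = a_2 = 0. Factor out: x = 7^3 · u with u = 2/3 a unit in ℤ_7. Expand u iteratively via a_{v+i} = u_i mod 7, u_{i+1} = (u_i − a_{v+i})/7:
  u_0 = 2/3;  a_3 = 3;  u_1 = (u_0 − 3)/7 = -1/3
  u_1 = -1/3;  a_4 = 2;  u_2 = (u_1 − 2)/7 = -1/3
  u_2 = -1/3;  a_5 = 2;  u_3 = (u_2 − 2)/7 = -1/3
  u_3 = -1/3;  a_6 = 2;  u_4 = (u_3 − 2)/7 = -1/3
Digits: (0, 0, 0, 3, 2, 2, 2).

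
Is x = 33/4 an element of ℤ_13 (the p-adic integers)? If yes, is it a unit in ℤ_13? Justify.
x ∈ ℤ_13^× (unit); v_13(x) = 0

ℤ_13 = {x ∈ ℚ_13 : v_13(x) ≥ 0} and ℤ_13^× = {x ∈ ℤ_13 : v_13(x) = 0}. Here v_13(33/4) = v_13(num) − v_13(den) = 0; compare against these criteria.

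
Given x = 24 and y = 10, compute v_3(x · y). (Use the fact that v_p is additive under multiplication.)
v_3(240) = 1

v_p(x) = 1 (factor: 24 = 3^1 · 8); v_p(y) = 0 (factor: 10 = 3^0 · 10). Additivity: v_p(xy) = v_p(x) + v_p(y) = 1 + 0 = 1. (Direct check: xy = 240 = 3^1 · (80).)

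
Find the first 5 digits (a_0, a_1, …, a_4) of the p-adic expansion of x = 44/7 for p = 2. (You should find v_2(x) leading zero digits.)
(a_0, …, a_4) = (0, 0, 1, 0, 1)

v_2(44/7) = 2, so a_0 = ... = a_1 = 0. Factor out: x = 2^2 · u with u = 11/7 a unit in ℤ_2. Expand u iteratively via a_{v+i} = u_i mod 2, u_{i+1} = (u_i − a_{v+i})/2:
  u_0 = 11/7;  a_2 = 1;  u_1 = (u_0 − 1)/2 = 2/7
  u_1 = 2/7;  a_3 = 0;  u_2 = (u_1 − 0)/2 = 1/7
  u_2 = 1/7;  a_4 = 1;  u_3 = (u_2 − 1)/2 = -3/7
Digits: (0, 0, 1, 0, 1).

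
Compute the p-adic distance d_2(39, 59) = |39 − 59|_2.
d_2(39, 59) = 1/4

Step 1 — x − y = 39 − 59 = -20. Step 2 — v_2(-20) = 2 (factor: -20 = −(2^2 · 5); the sign does not affect v_p). Step 3 — |x − y|_2 = 2^{-2} = 1/4.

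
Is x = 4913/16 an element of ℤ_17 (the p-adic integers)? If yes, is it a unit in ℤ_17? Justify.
x ∈ ℤ_17 but not a unit; v_17(x) = 3 > 0

ℤ_17 = {x ∈ ℚ_17 : v_17(x) ≥ 0} and ℤ_17^× = {x ∈ ℤ_17 : v_17(x) = 0}. Here v_17(4913/16) = v_17(num) − v_17(den) = 3; compare against these criteria.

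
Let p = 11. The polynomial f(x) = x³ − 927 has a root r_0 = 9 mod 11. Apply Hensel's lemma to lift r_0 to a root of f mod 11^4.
r_3 = 5168 (mod 14641)

Hensel: r_{i+1} = r_i − f(r_i)/f′(r_i) mod 11^{i+2}, where f′(x) = 3x². Iterate:
  r_0 = 9 (mod 11)
  r_1 = 86 (mod 121)
  r_2 = 1175 (mod 1331)
  r_3 = 5168 (mod 14641)
Final: r = 5168 with f(r) ≡ 0 mod 11^4.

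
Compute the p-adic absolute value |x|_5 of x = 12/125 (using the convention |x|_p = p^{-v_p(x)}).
|12/125|_5 = 125

Step 1 — compute v_5(x) by factoring powers of 5 out of the numerator and denominator: v_5(12/125) = -3. Step 2 — apply |x|_p = p^{-v_p(x)} = 5^{3} = 125.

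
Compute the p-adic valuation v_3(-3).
v_3(-3) = 1

v_3(n) is the largest exponent k such that 3^k divides n. Factor out: -3 = -3^1 · 1. (Sign doesn't affect v_p.) So v_3(-3) = 1.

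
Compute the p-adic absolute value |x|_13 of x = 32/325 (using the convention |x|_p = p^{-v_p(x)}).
|32/325|_13 = 13

Step 1 — compute v_13(x) by factoring powers of 13 out of the numerator and denominator: v_13(32/325) = -1. Step 2 — apply |x|_p = p^{-v_p(x)} = 13^{1} = 13.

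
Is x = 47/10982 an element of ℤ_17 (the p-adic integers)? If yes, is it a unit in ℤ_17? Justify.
x ∉ ℤ_17 (v_17(x) = -2 < 0)

ℤ_17 = {x ∈ ℚ_17 : v_17(x) ≥ 0} and ℤ_17^× = {x ∈ ℤ_17 : v_17(x) = 0}. Here v_17(47/10982) = v_17(num) − v_17(den) = -2; compare against these criteria.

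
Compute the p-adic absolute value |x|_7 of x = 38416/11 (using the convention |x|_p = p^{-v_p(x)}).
|38416/11|_7 = 1/2401

Step 1 — compute v_7(x) by factoring powers of 7 out of the numerator and denominator: v_7(38416/11) = 4. Step 2 — apply |x|_p = p^{-v_p(x)} = 7^{-4} = 1/2401.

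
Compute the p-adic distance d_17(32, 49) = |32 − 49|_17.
d_17(32, 49) = 1/17

Step 1 — x − y = 32 − 49 = -17. Step 2 — v_17(-17) = 1 (factor: -17 = −(17^1 · 1); the sign does not affect v_p). Step 3 — |x − y|_17 = 17^{-1} = 1/17.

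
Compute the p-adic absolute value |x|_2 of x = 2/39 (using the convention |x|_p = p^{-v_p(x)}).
|2/39|_2 = 1/2

Step 1 — compute v_2(x) by factoring powers of 2 out of the numerator and denominator: v_2(2/39) = 1. Step 2 — apply |x|_p = p^{-v_p(x)} = 2^{-1} = 1/2.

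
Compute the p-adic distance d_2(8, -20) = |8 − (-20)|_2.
d_2(8, -20) = 1/4

Step 1 — x − y = 8 − (-20) = 28. Step 2 — v_2(28) = 2 (factor: 28 = (2^2 · 7); the sign does not affect v_p). Step 3 — |x − y|_2 = 2^{-2} = 1/4.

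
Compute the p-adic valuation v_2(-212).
v_2(-212) = 2

v_2(n) is the largest exponent k such that 2^k divides n. Factor out: -212 = -2^2 · 53. (Sign doesn't affect v_p.) So v_2(-212) = 2.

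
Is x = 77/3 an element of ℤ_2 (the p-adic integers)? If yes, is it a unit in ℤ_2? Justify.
x ∈ ℤ_2^× (unit); v_2(x) = 0

ℤ_2 = {x ∈ ℚ_2 : v_2(x) ≥ 0} and ℤ_2^× = {x ∈ ℤ_2 : v_2(x) = 0}. Here v_2(77/3) = v_2(num) − v_2(den) = 0; compare against these criteria.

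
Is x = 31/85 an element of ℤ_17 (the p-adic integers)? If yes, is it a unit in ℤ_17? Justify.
x ∉ ℤ_17 (v_17(x) = -1 < 0)

ℤ_17 = {x ∈ ℚ_17 : v_17(x) ≥ 0} and ℤ_17^× = {x ∈ ℤ_17 : v_17(x) = 0}. Here v_17(31/85) = v_17(num) − v_17(den) = -1; compare against these criteria.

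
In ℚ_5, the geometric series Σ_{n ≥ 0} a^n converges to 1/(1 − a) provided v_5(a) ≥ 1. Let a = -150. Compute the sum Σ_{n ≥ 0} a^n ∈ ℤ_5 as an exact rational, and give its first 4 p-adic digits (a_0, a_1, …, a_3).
Σ a^n = 1/(1 − a) = 1/151;  first 4 digits = (1, 0, 4, 3)

v_5(a) = 2 ≥ 1, so the series converges in ℤ_5 to 1/(1 − a) = 1/(1 − (-150)) = 1/151. Expand this rational in ℤ_5: compute digits iteratively via d_i = x_i mod 5, x_{i+1} = (x_i − d_i)/5. The first 4 digits are (1, 0, 4, 3).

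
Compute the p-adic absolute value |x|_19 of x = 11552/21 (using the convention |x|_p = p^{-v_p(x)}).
|11552/21|_19 = 1/361

Step 1 — compute v_19(x) by factoring powers of 19 out of the numerator and denominator: v_19(11552/21) = 2. Step 2 — apply |x|_p = p^{-v_p(x)} = 19^{-2} = 1/361.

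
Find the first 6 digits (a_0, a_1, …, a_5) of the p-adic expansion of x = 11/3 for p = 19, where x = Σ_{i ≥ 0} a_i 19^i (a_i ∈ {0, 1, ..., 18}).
(a_0, …, a_5) = (10, 6, 6, 6, 6, 6)

v_19(11/3) = 0 (numerator and denominator both coprime to 19), so x ∈ ℤ_19^×. Compute digits iteratively via a_i = x_i mod 19, x_{i+1} = (x_i − a_i)/19, with x_0 = x:
  x_0 = 11/3;  a_0 = 10;  x_1 = (x_0 − 10)/19 = -1/3
  x_1 = -1/3;  a_1 = 6;  x_2 = (x_1 − 6)/19 = -1/3
  x_2 = -1/3;  a_2 = 6;  x_3 = (x_2 − 6)/19 = -1/3
  x_3 = -1/3;  a_3 = 6;  x_4 = (x_3 − 6)/19 = -1/3
  x_4 = -1/3;  a_4 = 6;  x_5 = (x_4 − 6)/19 = -1/3
  x_5 = -1/3;  a_5 = 6;  x_6 = (x_5 − 6)/19 = -1/3
Digits: (10, 6, 6, 6, 6, 6).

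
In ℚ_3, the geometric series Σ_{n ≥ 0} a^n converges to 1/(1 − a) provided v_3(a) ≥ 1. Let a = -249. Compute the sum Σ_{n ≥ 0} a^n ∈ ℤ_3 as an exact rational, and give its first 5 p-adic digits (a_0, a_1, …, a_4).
Σ a^n = 1/(1 − a) = 1/250;  first 5 digits = (1, 1, 0, 2, 1)

v_3(a) = 1 ≥ 1, so the series converges in ℤ_3 to 1/(1 − a) = 1/(1 − (-249)) = 1/250. Expand this rational in ℤ_3: compute digits iteratively via d_i = x_i mod 3, x_{i+1} = (x_i − d_i)/3. The first 5 digits are (1, 1, 0, 2, 1).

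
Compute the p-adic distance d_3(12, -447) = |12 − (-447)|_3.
d_3(12, -447) = 1/27

Step 1 — x − y = 12 − (-447) = 459. Step 2 — v_3(459) = 3 (factor: 459 = (3^3 · 17); the sign does not affect v_p). Step 3 — |x − y|_3 = 3^{-3} = 1/27.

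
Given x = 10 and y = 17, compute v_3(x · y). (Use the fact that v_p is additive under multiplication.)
v_3(170) = 0

v_p(x) = 0 (factor: 10 = 3^0 · 10); v_p(y) = 0 (factor: 17 = 3^0 · 17). Additivity: v_p(xy) = v_p(x) + v_p(y) = 0 + 0 = 0. (Direct check: xy = 170 = 3^0 · (170).)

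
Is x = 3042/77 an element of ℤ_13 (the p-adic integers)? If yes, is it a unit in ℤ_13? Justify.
x ∈ ℤ_13 but not a unit; v_13(x) = 2 > 0

ℤ_13 = {x ∈ ℚ_13 : v_13(x) ≥ 0} and ℤ_13^× = {x ∈ ℤ_13 : v_13(x) = 0}. Here v_13(3042/77) = v_13(num) − v_13(den) = 2; compare against these criteria.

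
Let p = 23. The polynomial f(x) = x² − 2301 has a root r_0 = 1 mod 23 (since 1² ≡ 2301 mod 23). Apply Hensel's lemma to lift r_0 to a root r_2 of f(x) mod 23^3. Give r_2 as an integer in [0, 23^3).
r_2 = 9086 (mod 12167)

Hensel's recurrence: r_{i+1} = r_i − f(r_i)·(f′(r_i))^{-1} mod 23^{i+2}, with f′(x) = 2x. Iterate:
  r_0 = 1 (mod 23)
  r_1 = 93 (mod 529)
  r_2 = 9086 (mod 12167)
Final: r_2 = 9086, and one checks f(r_2) ≡ 0 mod 23^3.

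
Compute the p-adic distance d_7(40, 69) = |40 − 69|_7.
d_7(40, 69) = 1

Step 1 — x − y = 40 − 69 = -29. Step 2 — v_7(-29) = 0 (factor: -29 = −(7^0 · 29); the sign does not affect v_p). Step 3 — |x − y|_7 = 7^{0} = 1.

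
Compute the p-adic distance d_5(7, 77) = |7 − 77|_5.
d_5(7, 77) = 1/5

Step 1 — x − y = 7 − 77 = -70. Step 2 — v_5(-70) = 1 (factor: -70 = −(5^1 · 14); the sign does not affect v_p). Step 3 — |x − y|_5 = 5^{-1} = 1/5.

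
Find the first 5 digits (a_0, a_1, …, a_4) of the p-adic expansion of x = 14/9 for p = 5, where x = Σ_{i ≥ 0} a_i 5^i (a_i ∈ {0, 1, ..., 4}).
(a_0, …, a_4) = (1, 4, 2, 0, 1)

v_5(14/9) = 0 (numerator and denominator both coprime to 5), so x ∈ ℤ_5^×. Compute digits iteratively via a_i = x_i mod 5, x_{i+1} = (x_i − a_i)/5, with x_0 = x:
  x_0 = 14/9;  a_0 = 1;  x_1 = (x_0 − 1)/5 = 1/9
  x_1 = 1/9;  a_1 = 4;  x_2 = (x_1 − 4)/5 = -7/9
  x_2 = -7/9;  a_2 = 2;  x_3 = (x_2 − 2)/5 = -5/9
  x_3 = -5/9;  a_3 = 0;  x_4 = (x_3 − 0)/5 = -1/9
  x_4 = -1/9;  a_4 = 1;  x_5 = (x_4 − 1)/5 = -2/9
Digits: (1, 4, 2, 0, 1).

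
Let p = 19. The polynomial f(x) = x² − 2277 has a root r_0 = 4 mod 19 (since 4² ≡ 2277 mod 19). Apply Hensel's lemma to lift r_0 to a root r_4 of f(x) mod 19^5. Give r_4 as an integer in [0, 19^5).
r_4 = 1354533 (mod 2476099)

Hensel's recurrence: r_{i+1} = r_i − f(r_i)·(f′(r_i))^{-1} mod 19^{i+2}, with f′(x) = 2x. Iterate:
  r_0 = 4 (mod 19)
  r_1 = 61 (mod 361)
  r_2 = 3310 (mod 6859)
  r_3 = 51323 (mod 130321)
  r_4 = 1354533 (mod 2476099)
Final: r_4 = 1354533, and one checks f(r_4) ≡ 0 mod 19^5.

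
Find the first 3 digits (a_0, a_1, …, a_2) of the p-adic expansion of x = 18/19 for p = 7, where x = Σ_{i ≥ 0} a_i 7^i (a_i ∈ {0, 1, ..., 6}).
(a_0, …, a_2) = (5, 2, 0)

v_7(18/19) = 0 (numerator and denominator both coprime to 7), so x ∈ ℤ_7^×. Compute digits iteratively via a_i = x_i mod 7, x_{i+1} = (x_i − a_i)/7, with x_0 = x:
  x_0 = 18/19;  a_0 = 5;  x_1 = (x_0 − 5)/7 = -11/19
  x_1 = -11/19;  a_1 = 2;  x_2 = (x_1 − 2)/7 = -7/19
  x_2 = -7/19;  a_2 = 0;  x_3 = (x_2 − 0)/7 = -1/19
Digits: (5, 2, 0).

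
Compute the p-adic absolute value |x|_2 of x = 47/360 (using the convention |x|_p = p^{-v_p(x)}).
|47/360|_2 = 8

Step 1 — compute v_2(x) by factoring powers of 2 out of the numerator and denominator: v_2(47/360) = -3. Step 2 — apply |x|_p = p^{-v_p(x)} = 2^{3} = 8.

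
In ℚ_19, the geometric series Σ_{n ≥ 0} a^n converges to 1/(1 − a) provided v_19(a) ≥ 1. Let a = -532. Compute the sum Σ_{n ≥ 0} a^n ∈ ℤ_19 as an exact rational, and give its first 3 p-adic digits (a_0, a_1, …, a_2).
Σ a^n = 1/(1 − a) = 1/533;  first 3 digits = (1, 10, 3)

v_19(a) = 1 ≥ 1, so the series converges in ℤ_19 to 1/(1 − a) = 1/(1 − (-532)) = 1/533. Expand this rational in ℤ_19: compute digits iteratively via d_i = x_i mod 19, x_{i+1} = (x_i − d_i)/19. The first 3 digits are (1, 10, 3).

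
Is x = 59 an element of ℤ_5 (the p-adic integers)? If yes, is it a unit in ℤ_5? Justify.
x ∈ ℤ_5^× (unit); v_5(x) = 0

ℤ_5 = {x ∈ ℚ_5 : v_5(x) ≥ 0} and ℤ_5^× = {x ∈ ℤ_5 : v_5(x) = 0}. Here v_5(59) = v_5(num) − v_5(den) = 0; compare against these criteria.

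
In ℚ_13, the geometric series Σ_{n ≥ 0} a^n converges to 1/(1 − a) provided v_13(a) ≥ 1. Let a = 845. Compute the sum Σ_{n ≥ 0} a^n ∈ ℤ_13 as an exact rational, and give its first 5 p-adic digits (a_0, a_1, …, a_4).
Σ a^n = 1/(1 − a) = -1/844;  first 5 digits = (1, 0, 5, 0, 12)

v_13(a) = 2 ≥ 1, so the series converges in ℤ_13 to 1/(1 − a) = 1/(1 − 845) = -1/844. Expand this rational in ℤ_13: compute digits iteratively via d_i = x_i mod 13, x_{i+1} = (x_i − d_i)/13. The first 5 digits are (1, 0, 5, 0, 12).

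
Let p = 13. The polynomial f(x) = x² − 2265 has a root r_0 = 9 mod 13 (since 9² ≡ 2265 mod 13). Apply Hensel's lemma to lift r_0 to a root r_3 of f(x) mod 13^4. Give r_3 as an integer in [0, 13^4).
r_3 = 2947 (mod 28561)

Hensel's recurrence: r_{i+1} = r_i − f(r_i)·(f′(r_i))^{-1} mod 13^{i+2}, with f′(x) = 2x. Iterate:
  r_0 = 9 (mod 13)
  r_1 = 74 (mod 169)
  r_2 = 750 (mod 2197)
  r_3 = 2947 (mod 28561)
Final: r_3 = 2947, and one checks f(r_3) ≡ 0 mod 13^4.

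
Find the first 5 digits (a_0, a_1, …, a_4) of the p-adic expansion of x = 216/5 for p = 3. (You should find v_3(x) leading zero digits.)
(a_0, …, a_4) = (0, 0, 0, 1, 2)

v_3(216/5) = 3, so a_0 = ... = a_2 = 0. Factor out: x = 3^3 · u with u = 8/5 a unit in ℤ_3. Expand u iteratively via a_{v+i} = u_i mod 3, u_{i+1} = (u_i − a_{v+i})/3:
  u_0 = 8/5;  a_3 = 1;  u_1 = (u_0 − 1)/3 = 1/5
  u_1 = 1/5;  a_4 = 2;  u_2 = (u_1 − 2)/3 = -3/5
Digits: (0, 0, 0, 1, 2).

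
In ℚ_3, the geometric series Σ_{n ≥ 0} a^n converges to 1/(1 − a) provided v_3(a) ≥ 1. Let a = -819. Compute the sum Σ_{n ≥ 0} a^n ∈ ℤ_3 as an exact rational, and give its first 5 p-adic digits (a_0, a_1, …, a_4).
Σ a^n = 1/(1 − a) = 1/820;  first 5 digits = (1, 0, 2, 2, 2)

v_3(a) = 2 ≥ 1, so the series converges in ℤ_3 to 1/(1 − a) = 1/(1 − (-819)) = 1/820. Expand this rational in ℤ_3: compute digits iteratively via d_i = x_i mod 3, x_{i+1} = (x_i − d_i)/3. The first 5 digits are (1, 0, 2, 2, 2).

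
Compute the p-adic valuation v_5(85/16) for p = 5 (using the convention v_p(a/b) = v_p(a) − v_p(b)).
v_5(85/16) = 1

Factor powers of 5 from the numerator and denominator of the reduced fraction: 85 = 5^1 · 17 and 16 = 5^0 · 16. Apply v_p(a/b) = v_p(a) − v_p(b): v_5(85/16) = 1 − 0 = 1.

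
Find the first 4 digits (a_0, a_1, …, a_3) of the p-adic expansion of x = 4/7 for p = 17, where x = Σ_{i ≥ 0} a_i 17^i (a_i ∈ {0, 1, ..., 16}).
(a_0, …, a_3) = (3, 12, 9, 14)

v_17(4/7) = 0 (numerator and denominator both coprime to 17), so x ∈ ℤ_17^×. Compute digits iteratively via a_i = x_i mod 17, x_{i+1} = (x_i − a_i)/17, with x_0 = x:
  x_0 = 4/7;  a_0 = 3;  x_1 = (x_0 − 3)/17 = -1/7
  x_1 = -1/7;  a_1 = 12;  x_2 = (x_1 − 12)/17 = -5/7
  x_2 = -5/7;  a_2 = 9;  x_3 = (x_2 − 9)/17 = -4/7
  x_3 = -4/7;  a_3 = 14;  x_4 = (x_3 − 14)/17 = -6/7
Digits: (3, 12, 9, 14).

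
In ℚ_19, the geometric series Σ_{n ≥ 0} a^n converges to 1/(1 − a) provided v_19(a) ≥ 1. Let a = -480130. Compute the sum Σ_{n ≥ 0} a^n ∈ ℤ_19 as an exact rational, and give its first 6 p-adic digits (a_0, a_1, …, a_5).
Σ a^n = 1/(1 − a) = 1/480131;  first 6 digits = (1, 0, 0, 6, 15, 18)

v_19(a) = 3 ≥ 1, so the series converges in ℤ_19 to 1/(1 − a) = 1/(1 − (-480130)) = 1/480131. Expand this rational in ℤ_19: compute digits iteratively via d_i = x_i mod 19, x_{i+1} = (x_i − d_i)/19. The first 6 digits are (1, 0, 0, 6, 15, 18).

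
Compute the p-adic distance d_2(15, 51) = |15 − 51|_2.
d_2(15, 51) = 1/4

Step 1 — x − y = 15 − 51 = -36. Step 2 — v_2(-36) = 2 (factor: -36 = −(2^2 · 9); the sign does not affect v_p). Step 3 — |x − y|_2 = 2^{-2} = 1/4.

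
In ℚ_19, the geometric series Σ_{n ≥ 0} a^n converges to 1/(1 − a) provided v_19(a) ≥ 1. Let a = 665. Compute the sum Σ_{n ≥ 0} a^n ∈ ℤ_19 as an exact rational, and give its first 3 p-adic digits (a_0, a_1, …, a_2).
Σ a^n = 1/(1 − a) = -1/664;  first 3 digits = (1, 16, 10)

v_19(a) = 1 ≥ 1, so the series converges in ℤ_19 to 1/(1 − a) = 1/(1 − 665) = -1/664. Expand this rational in ℤ_19: compute digits iteratively via d_i = x_i mod 19, x_{i+1} = (x_i − d_i)/19. The first 3 digits are (1, 16, 10).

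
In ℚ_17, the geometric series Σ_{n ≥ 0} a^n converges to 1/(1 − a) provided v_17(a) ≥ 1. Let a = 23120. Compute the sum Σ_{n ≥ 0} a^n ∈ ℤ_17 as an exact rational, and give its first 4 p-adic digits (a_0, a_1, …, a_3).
Σ a^n = 1/(1 − a) = -1/23119;  first 4 digits = (1, 0, 12, 4)

v_17(a) = 2 ≥ 1, so the series converges in ℤ_17 to 1/(1 − a) = 1/(1 − 23120) = -1/23119. Expand this rational in ℤ_17: compute digits iteratively via d_i = x_i mod 17, x_{i+1} = (x_i − d_i)/17. The first 4 digits are (1, 0, 12, 4).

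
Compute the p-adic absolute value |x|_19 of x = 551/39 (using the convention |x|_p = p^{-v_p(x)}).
|551/39|_19 = 1/19

Step 1 — compute v_19(x) by factoring powers of 19 out of the numerator and denominator: v_19(551/39) = 1. Step 2 — apply |x|_p = p^{-v_p(x)} = 19^{-1} = 1/19.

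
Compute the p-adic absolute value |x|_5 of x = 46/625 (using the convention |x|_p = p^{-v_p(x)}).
|46/625|_5 = 625

Step 1 — compute v_5(x) by factoring powers of 5 out of the numerator and denominator: v_5(46/625) = -4. Step 2 — apply |x|_p = p^{-v_p(x)} = 5^{4} = 625.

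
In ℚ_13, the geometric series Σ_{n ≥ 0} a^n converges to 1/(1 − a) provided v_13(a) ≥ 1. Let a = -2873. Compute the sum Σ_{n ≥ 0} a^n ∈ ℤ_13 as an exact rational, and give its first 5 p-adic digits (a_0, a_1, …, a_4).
Σ a^n = 1/(1 − a) = 1/2874;  first 5 digits = (1, 0, 9, 11, 2)

v_13(a) = 2 ≥ 1, so the series converges in ℤ_13 to 1/(1 − a) = 1/(1 − (-2873)) = 1/2874. Expand this rational in ℤ_13: compute digits iteratively via d_i = x_i mod 13, x_{i+1} = (x_i − d_i)/13. The first 5 digits are (1, 0, 9, 11, 2).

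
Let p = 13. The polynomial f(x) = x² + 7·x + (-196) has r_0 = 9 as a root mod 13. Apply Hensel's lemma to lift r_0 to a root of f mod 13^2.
r_1 = 126 (mod 169)

Hensel: r_{i+1} = r_i − f(r_i)·(f′(r_i))^{-1} mod 13^{i+2}, f′(x) = 2x + 7. Iterate:
  r_0 = 9 (mod 13)
  r_1 = 126 (mod 169)
Final: r = 126 satisfies f(r) ≡ 0 mod 13^2.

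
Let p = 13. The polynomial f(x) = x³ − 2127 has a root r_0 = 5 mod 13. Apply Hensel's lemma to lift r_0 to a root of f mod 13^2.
r_1 = 70 (mod 169)

Hensel: r_{i+1} = r_i − f(r_i)/f′(r_i) mod 13^{i+2}, where f′(x) = 3x². Iterate:
  r_0 = 5 (mod 13)
  r_1 = 70 (mod 169)
Final: r = 70 with f(r) ≡ 0 mod 13^2.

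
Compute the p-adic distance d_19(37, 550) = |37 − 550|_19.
d_19(37, 550) = 1/19

Step 1 — x − y = 37 − 550 = -513. Step 2 — v_19(-513) = 1 (factor: -513 = −(19^1 · 27); the sign does not affect v_p). Step 3 — |x − y|_19 = 19^{-1} = 1/19.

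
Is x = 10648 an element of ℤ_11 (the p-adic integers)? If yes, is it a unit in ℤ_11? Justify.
x ∈ ℤ_11 but not a unit; v_11(x) = 3 > 0

ℤ_11 = {x ∈ ℚ_11 : v_11(x) ≥ 0} and ℤ_11^× = {x ∈ ℤ_11 : v_11(x) = 0}. Here v_11(10648) = v_11(num) − v_11(den) = 3; compare against these criteria.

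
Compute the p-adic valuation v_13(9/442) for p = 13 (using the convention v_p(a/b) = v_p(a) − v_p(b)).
v_13(9/442) = -1

Factor powers of 13 from the numerator and denominator of the reduced fraction: 9 = 13^0 · 9 and 442 = 13^1 · 34. Apply v_p(a/b) = v_p(a) − v_p(b): v_13(9/442) = 0 − 1 = -1.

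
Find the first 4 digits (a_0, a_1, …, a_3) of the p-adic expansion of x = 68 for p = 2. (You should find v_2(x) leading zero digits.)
(a_0, …, a_3) = (0, 0, 1, 0)

v_2(68) = 2, so a_0 = ... = a_1 = 0. Factor out: x = 2^2 · u with u = 17 a unit in ℤ_2. Expand u iteratively via a_{v+i} = u_i mod 2, u_{i+1} = (u_i − a_{v+i})/2:
  u_0 = 17;  a_2 = 1;  u_1 = (u_0 − 1)/2 = 8
  u_1 = 8;  a_3 = 0;  u_2 = (u_1 − 0)/2 = 4
Digits: (0, 0, 1, 0).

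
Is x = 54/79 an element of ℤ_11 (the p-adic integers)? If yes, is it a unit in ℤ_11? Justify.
x ∈ ℤ_11^× (unit); v_11(x) = 0

ℤ_11 = {x ∈ ℚ_11 : v_11(x) ≥ 0} and ℤ_11^× = {x ∈ ℤ_11 : v_11(x) = 0}. Here v_11(54/79) = v_11(num) − v_11(den) = 0; compare against these criteria.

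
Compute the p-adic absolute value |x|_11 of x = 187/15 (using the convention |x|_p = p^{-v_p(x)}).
|187/15|_11 = 1/11

Step 1 — compute v_11(x) by factoring powers of 11 out of the numerator and denominator: v_11(187/15) = 1. Step 2 — apply |x|_p = p^{-v_p(x)} = 11^{-1} = 1/11.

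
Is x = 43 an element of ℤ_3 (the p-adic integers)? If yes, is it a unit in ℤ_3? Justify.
x ∈ ℤ_3^× (unit); v_3(x) = 0

ℤ_3 = {x ∈ ℚ_3 : v_3(x) ≥ 0} and ℤ_3^× = {x ∈ ℤ_3 : v_3(x) = 0}. Here v_3(43) = v_3(num) − v_3(den) = 0; compare against these criteria.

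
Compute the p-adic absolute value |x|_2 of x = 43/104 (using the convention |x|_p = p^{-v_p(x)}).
|43/104|_2 = 8

Step 1 — compute v_2(x) by factoring powers of 2 out of the numerator and denominator: v_2(43/104) = -3. Step 2 — apply |x|_p = p^{-v_p(x)} = 2^{3} = 8.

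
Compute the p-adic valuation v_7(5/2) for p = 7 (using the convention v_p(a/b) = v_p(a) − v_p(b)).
v_7(5/2) = 0

Factor powers of 7 from the numerator and denominator of the reduced fraction: 5 = 7^0 · 5 and 2 = 7^0 · 2. Apply v_p(a/b) = v_p(a) − v_p(b): v_7(5/2) = 0 − 0 = 0.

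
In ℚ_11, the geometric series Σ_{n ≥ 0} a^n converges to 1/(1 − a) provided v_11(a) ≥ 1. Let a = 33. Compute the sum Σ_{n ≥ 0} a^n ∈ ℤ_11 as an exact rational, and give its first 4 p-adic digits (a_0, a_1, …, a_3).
Σ a^n = 1/(1 − a) = -1/32;  first 4 digits = (1, 3, 9, 5)

v_11(a) = 1 ≥ 1, so the series converges in ℤ_11 to 1/(1 − a) = 1/(1 − 33) = -1/32. Expand this rational in ℤ_11: compute digits iteratively via d_i = x_i mod 11, x_{i+1} = (x_i − d_i)/11. The first 4 digits are (1, 3, 9, 5).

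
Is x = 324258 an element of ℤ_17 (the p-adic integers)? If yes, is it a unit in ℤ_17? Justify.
x ∈ ℤ_17 but not a unit; v_17(x) = 3 > 0

ℤ_17 = {x ∈ ℚ_17 : v_17(x) ≥ 0} and ℤ_17^× = {x ∈ ℤ_17 : v_17(x) = 0}. Here v_17(324258) = v_17(num) − v_17(den) = 3; compare against these criteria.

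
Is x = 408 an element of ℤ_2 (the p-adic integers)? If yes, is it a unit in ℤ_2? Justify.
x ∈ ℤ_2 but not a unit; v_2(x) = 3 > 0

ℤ_2 = {x ∈ ℚ_2 : v_2(x) ≥ 0} and ℤ_2^× = {x ∈ ℤ_2 : v_2(x) = 0}. Here v_2(408) = v_2(num) − v_2(den) = 3; compare against these criteria.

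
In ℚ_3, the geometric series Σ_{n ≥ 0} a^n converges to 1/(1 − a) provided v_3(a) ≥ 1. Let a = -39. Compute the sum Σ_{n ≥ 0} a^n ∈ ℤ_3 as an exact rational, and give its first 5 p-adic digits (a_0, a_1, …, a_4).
Σ a^n = 1/(1 − a) = 1/40;  first 5 digits = (1, 2, 2, 2, 0)

v_3(a) = 1 ≥ 1, so the series converges in ℤ_3 to 1/(1 − a) = 1/(1 − (-39)) = 1/40. Expand this rational in ℤ_3: compute digits iteratively via d_i = x_i mod 3, x_{i+1} = (x_i − d_i)/3. The first 5 digits are (1, 2, 2, 2, 0).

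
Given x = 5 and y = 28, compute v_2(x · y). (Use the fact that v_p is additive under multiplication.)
v_2(140) = 2

v_p(x) = 0 (factor: 5 = 2^0 · 5); v_p(y) = 2 (factor: 28 = 2^2 · 7). Additivity: v_p(xy) = v_p(x) + v_p(y) = 0 + 2 = 2. (Direct check: xy = 140 = 2^2 · (35).)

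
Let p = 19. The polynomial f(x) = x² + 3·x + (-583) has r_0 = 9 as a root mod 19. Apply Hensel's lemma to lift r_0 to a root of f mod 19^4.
r_3 = 97536 (mod 130321)

Hensel: r_{i+1} = r_i − f(r_i)·(f′(r_i))^{-1} mod 19^{i+2}, f′(x) = 2x + 3. Iterate:
  r_0 = 9 (mod 19)
  r_1 = 66 (mod 361)
  r_2 = 1510 (mod 6859)
  r_3 = 97536 (mod 130321)
Final: r = 97536 satisfies f(r) ≡ 0 mod 19^4.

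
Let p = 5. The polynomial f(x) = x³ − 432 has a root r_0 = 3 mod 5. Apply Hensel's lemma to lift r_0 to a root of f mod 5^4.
r_3 = 568 (mod 625)

Hensel: r_{i+1} = r_i − f(r_i)/f′(r_i) mod 5^{i+2}, where f′(x) = 3x². Iterate:
  r_0 = 3 (mod 5)
  r_1 = 18 (mod 25)
  r_2 = 68 (mod 125)
  r_3 = 568 (mod 625)
Final: r = 568 with f(r) ≡ 0 mod 5^4.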